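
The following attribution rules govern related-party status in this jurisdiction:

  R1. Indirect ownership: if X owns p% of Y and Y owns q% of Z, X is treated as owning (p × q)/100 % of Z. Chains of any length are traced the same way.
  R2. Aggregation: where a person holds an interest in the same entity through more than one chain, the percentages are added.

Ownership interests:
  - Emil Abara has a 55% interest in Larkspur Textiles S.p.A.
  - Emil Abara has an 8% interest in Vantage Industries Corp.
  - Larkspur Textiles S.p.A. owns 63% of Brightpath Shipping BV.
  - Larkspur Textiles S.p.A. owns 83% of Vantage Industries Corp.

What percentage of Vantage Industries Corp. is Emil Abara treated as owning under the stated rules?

53.65%

Chain via Larkspur Textiles S.p.A. (R1): 55% × 83% = 45.65% of Vantage Industries Corp.
Direct interest in Vantage Industries Corp: 8%.
Aggregating (R2): 45.65% + 8% = 53.65%.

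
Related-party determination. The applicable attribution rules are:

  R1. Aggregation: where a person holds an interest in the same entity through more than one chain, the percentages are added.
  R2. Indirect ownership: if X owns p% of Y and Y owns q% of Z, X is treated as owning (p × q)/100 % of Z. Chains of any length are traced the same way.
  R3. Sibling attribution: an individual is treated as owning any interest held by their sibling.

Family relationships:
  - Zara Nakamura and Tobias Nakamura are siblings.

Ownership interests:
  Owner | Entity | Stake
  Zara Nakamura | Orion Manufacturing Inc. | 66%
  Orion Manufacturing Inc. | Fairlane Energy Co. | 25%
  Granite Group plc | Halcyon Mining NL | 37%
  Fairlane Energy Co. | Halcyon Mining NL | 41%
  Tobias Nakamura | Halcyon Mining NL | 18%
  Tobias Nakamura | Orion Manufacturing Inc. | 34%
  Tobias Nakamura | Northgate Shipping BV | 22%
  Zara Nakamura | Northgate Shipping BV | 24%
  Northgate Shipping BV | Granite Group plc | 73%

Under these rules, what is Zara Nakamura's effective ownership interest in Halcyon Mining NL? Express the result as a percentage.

40.6746%

By sibling attribution (R3), Zara Nakamura is treated as also owning Tobias Nakamura's interest in Orion Manufacturing Inc, giving 66% + 34% = 100%.
By sibling attribution (R3), Zara Nakamura is treated as also owning Tobias Nakamura's interest in Northgate Shipping BV, giving 24% + 22% = 46%.
By sibling attribution (R3), Zara Nakamura is treated as owning Tobias Nakamura's 18% interest in Halcyon Mining NL.
Chain via Orion Manufacturing Inc. → Fairlane Energy Co. (R2): 100% × 25% × 41% = 10.25% of Halcyon Mining NL.
Chain via Northgate Shipping BV → Granite Group plc (R2): 46% × 73% × 37% = 12.4246% of Halcyon Mining NL.
Direct interest in Halcyon Mining NL: 18%.
Aggregating (R1): 10.25% + 12.4246% + 18% = 40.6746%.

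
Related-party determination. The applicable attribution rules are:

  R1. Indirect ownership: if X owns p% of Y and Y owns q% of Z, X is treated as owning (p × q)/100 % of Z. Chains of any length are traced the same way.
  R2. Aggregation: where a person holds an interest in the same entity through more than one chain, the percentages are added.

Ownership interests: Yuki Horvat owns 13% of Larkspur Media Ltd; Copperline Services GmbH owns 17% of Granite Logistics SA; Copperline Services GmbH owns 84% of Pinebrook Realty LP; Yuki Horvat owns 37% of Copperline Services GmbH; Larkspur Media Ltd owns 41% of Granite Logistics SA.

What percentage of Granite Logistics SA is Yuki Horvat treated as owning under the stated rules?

Chain via Copperline Services GmbH (R1): 37% × 17% = 6.29% of Granite Logistics SA.
Chain via Larkspur Media Ltd (R1): 13% × 41% = 5.33% of Granite Logistics SA.
Aggregating (R2): 6.29% + 5.33% = 11.62%.

11.62%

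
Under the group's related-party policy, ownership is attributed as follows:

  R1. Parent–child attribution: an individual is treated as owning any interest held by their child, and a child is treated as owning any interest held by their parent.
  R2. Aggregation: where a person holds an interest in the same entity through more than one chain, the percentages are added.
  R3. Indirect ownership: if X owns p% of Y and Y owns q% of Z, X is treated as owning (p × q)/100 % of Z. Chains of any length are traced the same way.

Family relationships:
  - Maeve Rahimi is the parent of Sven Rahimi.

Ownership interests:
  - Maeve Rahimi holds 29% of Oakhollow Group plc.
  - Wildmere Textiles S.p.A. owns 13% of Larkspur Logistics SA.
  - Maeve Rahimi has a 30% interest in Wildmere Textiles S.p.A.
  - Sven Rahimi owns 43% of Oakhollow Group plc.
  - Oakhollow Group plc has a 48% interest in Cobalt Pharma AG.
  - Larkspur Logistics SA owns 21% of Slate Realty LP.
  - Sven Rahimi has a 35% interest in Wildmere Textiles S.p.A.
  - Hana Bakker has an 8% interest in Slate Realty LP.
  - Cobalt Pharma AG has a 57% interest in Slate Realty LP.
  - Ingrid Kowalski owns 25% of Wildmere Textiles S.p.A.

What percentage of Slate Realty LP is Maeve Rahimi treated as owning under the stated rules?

By parent–child attribution (R1), Maeve Rahimi is treated as also owning Sven Rahimi's interest in Oakhollow Group plc, giving 29% + 43% = 72%.
By parent–child attribution (R1), Maeve Rahimi is treated as also owning Sven Rahimi's interest in Wildmere Textiles S.p.A, giving 30% + 35% = 65%.
Chain via Oakhollow Group plc → Cobalt Pharma AG (R3): 72% × 48% × 57% = 19.6992% of Slate Realty LP.
Chain via Wildmere Textiles S.p.A. → Larkspur Logistics SA (R3): 65% × 13% × 21% = 1.7745% of Slate Realty LP.
Aggregating (R2): 19.6992% + 1.7745% = 21.4737%.

21.4737%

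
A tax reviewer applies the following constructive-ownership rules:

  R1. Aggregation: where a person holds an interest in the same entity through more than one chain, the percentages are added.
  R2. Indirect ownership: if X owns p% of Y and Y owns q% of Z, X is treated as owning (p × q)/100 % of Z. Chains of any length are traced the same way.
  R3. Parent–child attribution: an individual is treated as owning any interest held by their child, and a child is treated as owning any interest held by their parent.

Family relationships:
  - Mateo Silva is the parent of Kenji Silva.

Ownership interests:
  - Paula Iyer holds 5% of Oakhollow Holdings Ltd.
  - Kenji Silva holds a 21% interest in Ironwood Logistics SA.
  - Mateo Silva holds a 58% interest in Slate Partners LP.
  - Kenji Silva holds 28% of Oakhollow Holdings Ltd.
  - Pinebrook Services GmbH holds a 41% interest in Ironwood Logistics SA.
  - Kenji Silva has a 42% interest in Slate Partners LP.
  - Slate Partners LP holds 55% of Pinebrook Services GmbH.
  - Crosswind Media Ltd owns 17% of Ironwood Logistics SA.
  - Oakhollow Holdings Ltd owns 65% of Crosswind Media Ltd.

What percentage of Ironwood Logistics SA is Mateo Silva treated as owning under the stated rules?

46.644%

By parent–child attribution (R3), Mateo Silva is treated as also owning Kenji Silva's interest in Slate Partners LP, giving 58% + 42% = 100%.
By parent–child attribution (R3), Mateo Silva is treated as owning Kenji Silva's 28% interest in Oakhollow Holdings Ltd.
By parent–child attribution (R3), Mateo Silva is treated as owning Kenji Silva's 21% interest in Ironwood Logistics SA.
Chain via Slate Partners LP → Pinebrook Services GmbH (R2): 100% × 55% × 41% = 22.55% of Ironwood Logistics SA.
Chain via Oakhollow Holdings Ltd → Crosswind Media Ltd (R2): 28% × 65% × 17% = 3.094% of Ironwood Logistics SA.
Direct interest in Ironwood Logistics SA: 21%.
Aggregating (R1): 22.55% + 3.094% + 21% = 46.644%.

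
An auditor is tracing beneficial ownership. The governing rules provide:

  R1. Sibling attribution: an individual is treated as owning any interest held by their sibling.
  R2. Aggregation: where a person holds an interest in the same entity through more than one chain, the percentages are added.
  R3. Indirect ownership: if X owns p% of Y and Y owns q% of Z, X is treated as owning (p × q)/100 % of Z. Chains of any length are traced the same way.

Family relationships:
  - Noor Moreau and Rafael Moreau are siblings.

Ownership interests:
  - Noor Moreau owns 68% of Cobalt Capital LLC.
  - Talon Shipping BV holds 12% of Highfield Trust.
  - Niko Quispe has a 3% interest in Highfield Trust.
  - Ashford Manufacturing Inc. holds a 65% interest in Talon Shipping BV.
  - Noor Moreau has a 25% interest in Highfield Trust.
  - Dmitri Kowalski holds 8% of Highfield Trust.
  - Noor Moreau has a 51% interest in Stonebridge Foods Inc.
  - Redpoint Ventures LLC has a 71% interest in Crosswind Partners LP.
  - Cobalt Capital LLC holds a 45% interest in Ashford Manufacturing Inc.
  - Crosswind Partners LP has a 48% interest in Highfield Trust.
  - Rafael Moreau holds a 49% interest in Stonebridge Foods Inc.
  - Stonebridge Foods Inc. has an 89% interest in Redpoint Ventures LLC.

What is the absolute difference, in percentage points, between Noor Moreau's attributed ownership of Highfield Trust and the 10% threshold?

By sibling attribution (R1), Noor Moreau is treated as also owning Rafael Moreau's interest in Stonebridge Foods Inc, giving 51% + 49% = 100%.
Chain via Stonebridge Foods Inc. → Redpoint Ventures LLC → Crosswind Partners LP (R3): 100% × 89% × 71% × 48% = 30.3312% of Highfield Trust.
Chain via Cobalt Capital LLC → Ashford Manufacturing Inc. → Talon Shipping BV (R3): 68% × 45% × 65% × 12% = 2.3868% of Highfield Trust.
Direct interest in Highfield Trust: 25%.
Aggregating (R2): 30.3312% + 2.3868% + 25% = 57.718%.
57.718% exceeds the 10% threshold by 47.718 percentage points.

47.718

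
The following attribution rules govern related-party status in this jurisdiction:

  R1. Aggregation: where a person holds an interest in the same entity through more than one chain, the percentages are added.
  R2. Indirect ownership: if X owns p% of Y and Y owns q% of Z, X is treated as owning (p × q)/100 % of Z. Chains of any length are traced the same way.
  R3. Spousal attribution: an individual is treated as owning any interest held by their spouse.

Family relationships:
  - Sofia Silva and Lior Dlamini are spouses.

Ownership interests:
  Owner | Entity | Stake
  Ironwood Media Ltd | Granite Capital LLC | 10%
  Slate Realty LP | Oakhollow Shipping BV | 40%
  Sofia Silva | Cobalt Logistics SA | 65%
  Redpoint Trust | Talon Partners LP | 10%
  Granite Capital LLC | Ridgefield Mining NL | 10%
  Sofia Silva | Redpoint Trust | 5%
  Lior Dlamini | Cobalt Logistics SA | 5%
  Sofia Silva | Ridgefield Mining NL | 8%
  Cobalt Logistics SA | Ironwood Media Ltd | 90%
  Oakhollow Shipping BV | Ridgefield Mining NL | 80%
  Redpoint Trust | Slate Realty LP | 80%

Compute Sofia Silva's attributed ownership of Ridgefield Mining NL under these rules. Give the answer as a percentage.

9.91%

By spousal attribution (R3), Sofia Silva is treated as also owning Lior Dlamini's interest in Cobalt Logistics SA, giving 65% + 5% = 70%.
Chain via Redpoint Trust → Slate Realty LP → Oakhollow Shipping BV (R2): 5% × 80% × 40% × 80% = 1.28% of Ridgefield Mining NL.
Chain via Cobalt Logistics SA → Ironwood Media Ltd → Granite Capital LLC (R2): 70% × 90% × 10% × 10% = 0.63% of Ridgefield Mining NL.
Direct interest in Ridgefield Mining NL: 8%.
Aggregating (R1): 1.28% + 0.63% + 8% = 9.91%.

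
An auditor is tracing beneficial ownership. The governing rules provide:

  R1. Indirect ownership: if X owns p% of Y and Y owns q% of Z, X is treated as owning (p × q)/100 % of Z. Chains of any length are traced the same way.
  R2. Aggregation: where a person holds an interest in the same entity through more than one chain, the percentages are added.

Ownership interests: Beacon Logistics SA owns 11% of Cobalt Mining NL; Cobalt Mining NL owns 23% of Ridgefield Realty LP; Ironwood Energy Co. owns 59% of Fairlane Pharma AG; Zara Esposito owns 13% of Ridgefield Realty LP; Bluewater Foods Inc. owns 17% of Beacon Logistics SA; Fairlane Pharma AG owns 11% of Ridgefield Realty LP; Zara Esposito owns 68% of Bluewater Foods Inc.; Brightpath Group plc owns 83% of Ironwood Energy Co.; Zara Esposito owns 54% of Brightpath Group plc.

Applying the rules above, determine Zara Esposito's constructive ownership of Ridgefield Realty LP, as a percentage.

Chain via Bluewater Foods Inc. → Beacon Logistics SA → Cobalt Mining NL (R1): 68% × 17% × 11% × 23% = 0.292468% of Ridgefield Realty LP.
Chain via Brightpath Group plc → Ironwood Energy Co. → Fairlane Pharma AG (R1): 54% × 83% × 59% × 11% = 2.908818% of Ridgefield Realty LP.
Direct interest in Ridgefield Realty LP: 13%.
Aggregating (R2): 0.292468% + 2.908818% + 13% = 16.201286%.

16.201286%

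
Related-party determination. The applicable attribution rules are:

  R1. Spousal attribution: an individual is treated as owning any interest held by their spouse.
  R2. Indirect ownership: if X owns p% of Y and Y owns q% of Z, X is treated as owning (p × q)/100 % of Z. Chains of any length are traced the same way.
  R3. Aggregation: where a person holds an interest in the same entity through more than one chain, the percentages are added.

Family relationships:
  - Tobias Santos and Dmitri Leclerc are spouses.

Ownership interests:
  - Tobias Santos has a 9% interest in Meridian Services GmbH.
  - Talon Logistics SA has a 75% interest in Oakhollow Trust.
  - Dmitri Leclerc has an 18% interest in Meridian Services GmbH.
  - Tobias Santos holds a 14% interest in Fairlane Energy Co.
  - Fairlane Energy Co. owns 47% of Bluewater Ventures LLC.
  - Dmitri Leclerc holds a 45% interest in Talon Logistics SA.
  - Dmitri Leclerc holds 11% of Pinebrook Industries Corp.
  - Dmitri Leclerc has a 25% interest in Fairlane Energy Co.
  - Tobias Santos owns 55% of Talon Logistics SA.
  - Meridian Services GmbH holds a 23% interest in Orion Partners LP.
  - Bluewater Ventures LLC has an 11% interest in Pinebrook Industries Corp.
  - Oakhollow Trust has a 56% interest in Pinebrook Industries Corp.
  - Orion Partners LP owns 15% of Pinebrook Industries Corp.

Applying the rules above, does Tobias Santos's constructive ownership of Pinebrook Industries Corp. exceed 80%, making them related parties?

No

By spousal attribution (R1), Tobias Santos is treated as also owning Dmitri Leclerc's interest in Fairlane Energy Co, giving 14% + 25% = 39%.
By spousal attribution (R1), Tobias Santos is treated as also owning Dmitri Leclerc's interest in Talon Logistics SA, giving 55% + 45% = 100%.
By spousal attribution (R1), Tobias Santos is treated as also owning Dmitri Leclerc's interest in Meridian Services GmbH, giving 9% + 18% = 27%.
By spousal attribution (R1), Tobias Santos is treated as owning Dmitri Leclerc's 11% interest in Pinebrook Industries Corp.
Chain via Fairlane Energy Co. → Bluewater Ventures LLC (R2): 39% × 47% × 11% = 2.0163% of Pinebrook Industries Corp.
Chain via Talon Logistics SA → Oakhollow Trust (R2): 100% × 75% × 56% = 42% of Pinebrook Industries Corp.
Chain via Meridian Services GmbH → Orion Partners LP (R2): 27% × 23% × 15% = 0.9315% of Pinebrook Industries Corp.
Direct interest in Pinebrook Industries Corp: 11%.
Aggregating (R3): 2.0163% + 42% + 0.9315% + 11% = 55.9478%.
55.9478% does not exceed the 80% threshold, so Tobias is not a related party to Pinebrook Industries Corp.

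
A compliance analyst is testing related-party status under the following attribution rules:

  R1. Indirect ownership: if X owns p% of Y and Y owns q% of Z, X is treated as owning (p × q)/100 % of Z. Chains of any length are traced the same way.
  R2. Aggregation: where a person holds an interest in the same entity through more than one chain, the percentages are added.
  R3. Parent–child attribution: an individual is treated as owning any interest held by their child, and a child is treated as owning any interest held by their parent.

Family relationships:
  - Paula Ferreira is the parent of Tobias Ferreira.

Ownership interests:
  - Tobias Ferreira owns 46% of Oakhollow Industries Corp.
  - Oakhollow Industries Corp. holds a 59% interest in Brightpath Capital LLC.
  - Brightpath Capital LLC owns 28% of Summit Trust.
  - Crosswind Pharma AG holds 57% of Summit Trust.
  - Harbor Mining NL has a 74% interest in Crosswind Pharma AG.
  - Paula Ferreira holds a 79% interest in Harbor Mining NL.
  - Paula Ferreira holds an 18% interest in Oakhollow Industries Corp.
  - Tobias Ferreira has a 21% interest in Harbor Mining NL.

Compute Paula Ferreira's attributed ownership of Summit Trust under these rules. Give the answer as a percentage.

By parent–child attribution (R3), Paula Ferreira is treated as also owning Tobias Ferreira's interest in Harbor Mining NL, giving 79% + 21% = 100%.
By parent–child attribution (R3), Paula Ferreira is treated as also owning Tobias Ferreira's interest in Oakhollow Industries Corp, giving 18% + 46% = 64%.
Chain via Harbor Mining NL → Crosswind Pharma AG (R1): 100% × 74% × 57% = 42.18% of Summit Trust.
Chain via Oakhollow Industries Corp. → Brightpath Capital LLC (R1): 64% × 59% × 28% = 10.5728% of Summit Trust.
Aggregating (R2): 42.18% + 10.5728% = 52.7528%.

52.7528%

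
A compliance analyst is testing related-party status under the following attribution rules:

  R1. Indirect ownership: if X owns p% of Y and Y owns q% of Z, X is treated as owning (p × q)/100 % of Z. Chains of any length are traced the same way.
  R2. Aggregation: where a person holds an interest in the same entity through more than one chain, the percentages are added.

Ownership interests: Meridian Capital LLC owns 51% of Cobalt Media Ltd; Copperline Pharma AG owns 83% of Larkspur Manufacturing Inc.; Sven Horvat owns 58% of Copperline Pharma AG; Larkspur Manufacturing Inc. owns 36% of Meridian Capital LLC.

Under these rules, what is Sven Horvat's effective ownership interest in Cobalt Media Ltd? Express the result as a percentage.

8.838504%

Chain via Copperline Pharma AG → Larkspur Manufacturing Inc. → Meridian Capital LLC (R1): 58% × 83% × 36% × 51% = 8.838504% of Cobalt Media Ltd.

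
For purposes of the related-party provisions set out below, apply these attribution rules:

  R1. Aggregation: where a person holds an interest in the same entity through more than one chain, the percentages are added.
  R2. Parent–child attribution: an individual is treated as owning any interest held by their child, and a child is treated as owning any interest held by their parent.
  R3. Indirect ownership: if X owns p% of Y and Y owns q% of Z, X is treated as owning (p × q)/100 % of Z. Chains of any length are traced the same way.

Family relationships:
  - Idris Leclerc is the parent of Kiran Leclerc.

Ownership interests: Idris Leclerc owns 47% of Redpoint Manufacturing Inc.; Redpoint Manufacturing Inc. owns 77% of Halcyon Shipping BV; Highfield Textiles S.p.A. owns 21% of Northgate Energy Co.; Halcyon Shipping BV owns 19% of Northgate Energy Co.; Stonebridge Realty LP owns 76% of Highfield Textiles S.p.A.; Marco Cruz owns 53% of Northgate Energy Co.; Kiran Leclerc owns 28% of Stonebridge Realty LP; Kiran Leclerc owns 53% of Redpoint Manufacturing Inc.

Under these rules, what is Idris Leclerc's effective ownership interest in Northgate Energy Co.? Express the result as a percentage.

By parent–child attribution (R2), Idris Leclerc is treated as also owning Kiran Leclerc's interest in Redpoint Manufacturing Inc, giving 47% + 53% = 100%.
By parent–child attribution (R2), Idris Leclerc is treated as owning Kiran Leclerc's 28% interest in Stonebridge Realty LP.
Chain via Redpoint Manufacturing Inc. → Halcyon Shipping BV (R3): 100% × 77% × 19% = 14.63% of Northgate Energy Co.
Chain via Stonebridge Realty LP → Highfield Textiles S.p.A. (R3): 28% × 76% × 21% = 4.4688% of Northgate Energy Co.
Aggregating (R1): 14.63% + 4.4688% = 19.0988%.

19.0988%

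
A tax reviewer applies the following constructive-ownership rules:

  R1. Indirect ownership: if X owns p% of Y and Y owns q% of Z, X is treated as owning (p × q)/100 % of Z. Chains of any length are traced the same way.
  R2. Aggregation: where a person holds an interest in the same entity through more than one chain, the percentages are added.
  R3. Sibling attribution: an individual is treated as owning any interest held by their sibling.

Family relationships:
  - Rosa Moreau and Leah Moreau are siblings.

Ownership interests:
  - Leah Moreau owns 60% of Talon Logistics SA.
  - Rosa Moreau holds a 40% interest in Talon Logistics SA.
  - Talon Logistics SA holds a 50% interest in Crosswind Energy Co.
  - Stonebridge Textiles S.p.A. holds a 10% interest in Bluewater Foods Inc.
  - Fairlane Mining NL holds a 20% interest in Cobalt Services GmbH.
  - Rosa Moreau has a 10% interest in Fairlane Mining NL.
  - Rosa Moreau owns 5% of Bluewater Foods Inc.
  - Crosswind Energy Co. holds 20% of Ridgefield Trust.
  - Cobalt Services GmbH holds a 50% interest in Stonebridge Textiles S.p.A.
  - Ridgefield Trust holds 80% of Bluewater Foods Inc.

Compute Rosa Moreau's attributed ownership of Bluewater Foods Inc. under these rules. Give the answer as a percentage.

13.1%

By sibling attribution (R3), Rosa Moreau is treated as also owning Leah Moreau's interest in Talon Logistics SA, giving 40% + 60% = 100%.
Chain via Fairlane Mining NL → Cobalt Services GmbH → Stonebridge Textiles S.p.A. (R1): 10% × 20% × 50% × 10% = 0.1% of Bluewater Foods Inc.
Chain via Talon Logistics SA → Crosswind Energy Co. → Ridgefield Trust (R1): 100% × 50% × 20% × 80% = 8% of Bluewater Foods Inc.
Direct interest in Bluewater Foods Inc: 5%.
Aggregating (R2): 0.1% + 8% + 5% = 13.1%.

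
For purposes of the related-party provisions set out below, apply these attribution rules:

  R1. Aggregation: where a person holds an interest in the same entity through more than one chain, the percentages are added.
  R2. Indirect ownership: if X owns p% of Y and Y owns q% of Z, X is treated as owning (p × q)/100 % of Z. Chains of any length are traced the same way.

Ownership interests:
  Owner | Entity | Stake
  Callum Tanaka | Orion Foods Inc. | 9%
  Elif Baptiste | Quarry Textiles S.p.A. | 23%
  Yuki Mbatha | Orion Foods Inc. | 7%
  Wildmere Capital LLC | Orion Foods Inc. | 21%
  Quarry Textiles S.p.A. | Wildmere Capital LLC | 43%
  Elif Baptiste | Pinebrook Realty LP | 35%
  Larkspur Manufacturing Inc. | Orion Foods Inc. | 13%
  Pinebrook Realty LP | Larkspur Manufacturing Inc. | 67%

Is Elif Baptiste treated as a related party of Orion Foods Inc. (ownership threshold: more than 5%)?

Chain via Quarry Textiles S.p.A. → Wildmere Capital LLC (R2): 23% × 43% × 21% = 2.0769% of Orion Foods Inc.
Chain via Pinebrook Realty LP → Larkspur Manufacturing Inc. (R2): 35% × 67% × 13% = 3.0485% of Orion Foods Inc.
Aggregating (R1): 2.0769% + 3.0485% = 5.1254%.
5.1254% exceeds the 5% threshold, so Elif is a related party to Orion Foods Inc.

Yes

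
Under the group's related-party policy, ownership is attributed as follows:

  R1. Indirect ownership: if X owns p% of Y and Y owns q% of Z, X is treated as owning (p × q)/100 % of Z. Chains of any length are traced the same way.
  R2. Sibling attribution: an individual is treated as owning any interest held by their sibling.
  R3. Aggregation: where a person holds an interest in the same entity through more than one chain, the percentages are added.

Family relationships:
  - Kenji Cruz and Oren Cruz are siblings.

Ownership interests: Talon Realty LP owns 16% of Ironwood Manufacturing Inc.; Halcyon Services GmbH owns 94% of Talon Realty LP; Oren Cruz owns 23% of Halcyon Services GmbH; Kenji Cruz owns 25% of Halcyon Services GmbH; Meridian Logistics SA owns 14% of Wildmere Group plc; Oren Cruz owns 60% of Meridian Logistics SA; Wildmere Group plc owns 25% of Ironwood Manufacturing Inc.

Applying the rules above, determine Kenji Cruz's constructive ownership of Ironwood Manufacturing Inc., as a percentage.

9.3192%

By sibling attribution (R2), Kenji Cruz is treated as also owning Oren Cruz's interest in Halcyon Services GmbH, giving 25% + 23% = 48%.
By sibling attribution (R2), Kenji Cruz is treated as owning Oren Cruz's 60% interest in Meridian Logistics SA.
Chain via Halcyon Services GmbH → Talon Realty LP (R1): 48% × 94% × 16% = 7.2192% of Ironwood Manufacturing Inc.
Chain via Meridian Logistics SA → Wildmere Group plc (R1): 60% × 14% × 25% = 2.1% of Ironwood Manufacturing Inc.
Aggregating (R3): 7.2192% + 2.1% = 9.3192%.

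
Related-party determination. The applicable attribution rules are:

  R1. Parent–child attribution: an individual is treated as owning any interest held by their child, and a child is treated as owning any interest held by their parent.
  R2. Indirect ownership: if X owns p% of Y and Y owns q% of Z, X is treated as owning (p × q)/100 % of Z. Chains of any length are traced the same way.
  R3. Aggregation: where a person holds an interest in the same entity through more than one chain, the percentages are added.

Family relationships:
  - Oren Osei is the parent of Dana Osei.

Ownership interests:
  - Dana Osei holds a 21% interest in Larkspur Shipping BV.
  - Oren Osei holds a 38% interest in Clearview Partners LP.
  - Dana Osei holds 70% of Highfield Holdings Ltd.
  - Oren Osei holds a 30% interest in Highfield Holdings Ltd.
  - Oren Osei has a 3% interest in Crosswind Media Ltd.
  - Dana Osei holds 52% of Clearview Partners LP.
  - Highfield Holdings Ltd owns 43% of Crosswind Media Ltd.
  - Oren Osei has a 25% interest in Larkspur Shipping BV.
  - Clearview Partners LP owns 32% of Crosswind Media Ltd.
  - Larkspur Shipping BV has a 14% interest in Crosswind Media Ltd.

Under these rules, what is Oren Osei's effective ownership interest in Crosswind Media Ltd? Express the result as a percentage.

By parent–child attribution (R1), Oren Osei is treated as also owning Dana Osei's interest in Highfield Holdings Ltd, giving 30% + 70% = 100%.
By parent–child attribution (R1), Oren Osei is treated as also owning Dana Osei's interest in Clearview Partners LP, giving 38% + 52% = 90%.
By parent–child attribution (R1), Oren Osei is treated as also owning Dana Osei's interest in Larkspur Shipping BV, giving 25% + 21% = 46%.
Chain via Highfield Holdings Ltd (R2): 100% × 43% = 43% of Crosswind Media Ltd.
Chain via Clearview Partners LP (R2): 90% × 32% = 28.8% of Crosswind Media Ltd.
Chain via Larkspur Shipping BV (R2): 46% × 14% = 6.44% of Crosswind Media Ltd.
Direct interest in Crosswind Media Ltd: 3%.
Aggregating (R3): 43% + 28.8% + 6.44% + 3% = 81.24%.

81.24%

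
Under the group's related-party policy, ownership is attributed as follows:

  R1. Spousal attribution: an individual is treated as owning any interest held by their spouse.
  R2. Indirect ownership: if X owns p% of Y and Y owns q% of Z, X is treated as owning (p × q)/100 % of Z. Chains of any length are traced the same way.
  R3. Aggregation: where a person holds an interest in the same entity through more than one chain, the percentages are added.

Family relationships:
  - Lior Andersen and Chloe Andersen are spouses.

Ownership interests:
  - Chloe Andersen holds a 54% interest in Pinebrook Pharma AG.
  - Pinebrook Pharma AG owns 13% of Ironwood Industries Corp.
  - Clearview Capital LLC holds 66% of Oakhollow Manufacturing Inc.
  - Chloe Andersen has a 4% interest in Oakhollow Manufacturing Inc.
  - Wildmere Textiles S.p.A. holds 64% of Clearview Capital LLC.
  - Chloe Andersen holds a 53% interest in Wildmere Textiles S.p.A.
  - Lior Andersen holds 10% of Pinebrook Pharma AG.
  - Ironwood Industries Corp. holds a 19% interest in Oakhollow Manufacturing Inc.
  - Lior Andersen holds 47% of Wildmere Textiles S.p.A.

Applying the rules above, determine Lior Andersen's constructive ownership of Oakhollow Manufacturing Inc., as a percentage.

By spousal attribution (R1), Lior Andersen is treated as also owning Chloe Andersen's interest in Pinebrook Pharma AG, giving 10% + 54% = 64%.
By spousal attribution (R1), Lior Andersen is treated as also owning Chloe Andersen's interest in Wildmere Textiles S.p.A, giving 47% + 53% = 100%.
By spousal attribution (R1), Lior Andersen is treated as owning Chloe Andersen's 4% interest in Oakhollow Manufacturing Inc.
Chain via Pinebrook Pharma AG → Ironwood Industries Corp. (R2): 64% × 13% × 19% = 1.5808% of Oakhollow Manufacturing Inc.
Chain via Wildmere Textiles S.p.A. → Clearview Capital LLC (R2): 100% × 64% × 66% = 42.24% of Oakhollow Manufacturing Inc.
Direct interest in Oakhollow Manufacturing Inc: 4%.
Aggregating (R3): 1.5808% + 42.24% + 4% = 47.8208%.

47.8208%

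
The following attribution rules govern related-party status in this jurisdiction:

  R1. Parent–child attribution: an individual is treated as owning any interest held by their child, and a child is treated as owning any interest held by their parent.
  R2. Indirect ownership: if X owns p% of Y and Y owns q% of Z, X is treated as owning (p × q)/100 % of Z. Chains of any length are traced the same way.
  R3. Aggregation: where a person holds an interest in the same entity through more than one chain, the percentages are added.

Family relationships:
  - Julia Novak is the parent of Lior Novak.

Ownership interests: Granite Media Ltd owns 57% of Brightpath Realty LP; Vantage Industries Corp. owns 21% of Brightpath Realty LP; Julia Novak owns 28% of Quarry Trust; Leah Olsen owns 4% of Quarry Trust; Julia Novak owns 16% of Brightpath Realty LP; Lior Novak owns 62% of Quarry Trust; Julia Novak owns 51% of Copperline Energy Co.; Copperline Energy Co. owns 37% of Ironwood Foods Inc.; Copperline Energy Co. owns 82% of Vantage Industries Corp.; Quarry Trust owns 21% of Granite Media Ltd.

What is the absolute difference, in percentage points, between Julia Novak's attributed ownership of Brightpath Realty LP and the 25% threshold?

10.5552

By parent–child attribution (R1), Julia Novak is treated as also owning Lior Novak's interest in Quarry Trust, giving 28% + 62% = 90%.
Chain via Quarry Trust → Granite Media Ltd (R2): 90% × 21% × 57% = 10.773% of Brightpath Realty LP.
Chain via Copperline Energy Co. → Vantage Industries Corp. (R2): 51% × 82% × 21% = 8.7822% of Brightpath Realty LP.
Direct interest in Brightpath Realty LP: 16%.
Aggregating (R3): 10.773% + 8.7822% + 16% = 35.5552%.
35.5552% exceeds the 25% threshold by 10.5552 percentage points.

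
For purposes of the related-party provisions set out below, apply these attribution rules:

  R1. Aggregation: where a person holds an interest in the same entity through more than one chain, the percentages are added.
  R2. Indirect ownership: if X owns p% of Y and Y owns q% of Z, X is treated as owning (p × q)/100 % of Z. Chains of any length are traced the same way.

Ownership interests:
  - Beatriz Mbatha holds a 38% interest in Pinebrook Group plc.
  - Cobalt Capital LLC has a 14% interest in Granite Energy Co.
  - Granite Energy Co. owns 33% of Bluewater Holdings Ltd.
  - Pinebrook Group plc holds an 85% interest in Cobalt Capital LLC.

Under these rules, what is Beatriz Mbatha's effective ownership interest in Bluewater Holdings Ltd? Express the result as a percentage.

Chain via Pinebrook Group plc → Cobalt Capital LLC → Granite Energy Co. (R2): 38% × 85% × 14% × 33% = 1.49226% of Bluewater Holdings Ltd.

1.49226%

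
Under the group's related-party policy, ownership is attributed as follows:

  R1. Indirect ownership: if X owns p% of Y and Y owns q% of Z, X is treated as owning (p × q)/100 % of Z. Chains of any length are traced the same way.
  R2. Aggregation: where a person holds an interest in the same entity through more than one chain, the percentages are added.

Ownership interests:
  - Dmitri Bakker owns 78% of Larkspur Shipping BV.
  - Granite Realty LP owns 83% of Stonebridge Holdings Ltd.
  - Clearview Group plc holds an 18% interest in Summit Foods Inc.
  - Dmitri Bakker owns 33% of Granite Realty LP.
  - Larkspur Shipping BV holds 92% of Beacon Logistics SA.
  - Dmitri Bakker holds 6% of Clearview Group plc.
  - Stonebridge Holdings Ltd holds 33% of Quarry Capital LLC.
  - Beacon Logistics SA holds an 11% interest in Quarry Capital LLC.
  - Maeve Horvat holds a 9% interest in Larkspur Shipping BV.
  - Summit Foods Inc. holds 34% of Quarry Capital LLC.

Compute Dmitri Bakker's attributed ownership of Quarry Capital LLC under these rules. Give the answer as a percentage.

17.2995%

Chain via Granite Realty LP → Stonebridge Holdings Ltd (R1): 33% × 83% × 33% = 9.0387% of Quarry Capital LLC.
Chain via Clearview Group plc → Summit Foods Inc. (R1): 6% × 18% × 34% = 0.3672% of Quarry Capital LLC.
Chain via Larkspur Shipping BV → Beacon Logistics SA (R1): 78% × 92% × 11% = 7.8936% of Quarry Capital LLC.
Aggregating (R2): 9.0387% + 0.3672% + 7.8936% = 17.2995%.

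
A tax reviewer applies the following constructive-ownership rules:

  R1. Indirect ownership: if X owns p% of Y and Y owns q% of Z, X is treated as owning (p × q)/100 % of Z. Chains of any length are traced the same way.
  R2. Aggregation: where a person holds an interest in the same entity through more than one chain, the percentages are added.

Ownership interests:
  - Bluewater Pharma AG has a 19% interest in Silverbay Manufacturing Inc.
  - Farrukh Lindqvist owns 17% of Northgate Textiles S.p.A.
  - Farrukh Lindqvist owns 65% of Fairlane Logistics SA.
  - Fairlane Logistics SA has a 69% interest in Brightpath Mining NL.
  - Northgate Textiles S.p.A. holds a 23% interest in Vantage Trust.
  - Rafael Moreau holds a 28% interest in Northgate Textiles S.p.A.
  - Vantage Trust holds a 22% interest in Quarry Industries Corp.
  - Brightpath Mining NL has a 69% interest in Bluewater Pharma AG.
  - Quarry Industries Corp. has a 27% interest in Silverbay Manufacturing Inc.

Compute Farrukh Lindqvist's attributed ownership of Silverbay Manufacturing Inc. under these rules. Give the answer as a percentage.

6.112089%

Chain via Fairlane Logistics SA → Brightpath Mining NL → Bluewater Pharma AG (R1): 65% × 69% × 69% × 19% = 5.879835% of Silverbay Manufacturing Inc.
Chain via Northgate Textiles S.p.A. → Vantage Trust → Quarry Industries Corp. (R1): 17% × 23% × 22% × 27% = 0.232254% of Silverbay Manufacturing Inc.
Aggregating (R2): 5.879835% + 0.232254% = 6.112089%.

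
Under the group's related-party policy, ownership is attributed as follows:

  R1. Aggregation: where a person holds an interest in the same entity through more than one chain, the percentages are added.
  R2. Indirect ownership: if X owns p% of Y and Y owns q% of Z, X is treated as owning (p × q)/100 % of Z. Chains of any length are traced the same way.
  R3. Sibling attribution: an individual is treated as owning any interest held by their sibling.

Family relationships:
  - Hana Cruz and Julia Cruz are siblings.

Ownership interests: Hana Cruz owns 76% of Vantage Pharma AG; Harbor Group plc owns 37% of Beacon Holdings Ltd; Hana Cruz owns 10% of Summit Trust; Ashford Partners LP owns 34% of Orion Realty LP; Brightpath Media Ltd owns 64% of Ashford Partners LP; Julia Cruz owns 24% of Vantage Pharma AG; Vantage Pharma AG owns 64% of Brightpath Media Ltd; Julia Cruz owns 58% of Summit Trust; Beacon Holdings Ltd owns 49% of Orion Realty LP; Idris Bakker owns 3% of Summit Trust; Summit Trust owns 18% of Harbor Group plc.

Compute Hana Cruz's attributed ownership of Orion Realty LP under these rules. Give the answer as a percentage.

By sibling attribution (R3), Hana Cruz is treated as also owning Julia Cruz's interest in Vantage Pharma AG, giving 76% + 24% = 100%.
By sibling attribution (R3), Hana Cruz is treated as also owning Julia Cruz's interest in Summit Trust, giving 10% + 58% = 68%.
Chain via Vantage Pharma AG → Brightpath Media Ltd → Ashford Partners LP (R2): 100% × 64% × 64% × 34% = 13.9264% of Orion Realty LP.
Chain via Summit Trust → Harbor Group plc → Beacon Holdings Ltd (R2): 68% × 18% × 37% × 49% = 2.219112% of Orion Realty LP.
Aggregating (R1): 13.9264% + 2.219112% = 16.145512%.

16.145512%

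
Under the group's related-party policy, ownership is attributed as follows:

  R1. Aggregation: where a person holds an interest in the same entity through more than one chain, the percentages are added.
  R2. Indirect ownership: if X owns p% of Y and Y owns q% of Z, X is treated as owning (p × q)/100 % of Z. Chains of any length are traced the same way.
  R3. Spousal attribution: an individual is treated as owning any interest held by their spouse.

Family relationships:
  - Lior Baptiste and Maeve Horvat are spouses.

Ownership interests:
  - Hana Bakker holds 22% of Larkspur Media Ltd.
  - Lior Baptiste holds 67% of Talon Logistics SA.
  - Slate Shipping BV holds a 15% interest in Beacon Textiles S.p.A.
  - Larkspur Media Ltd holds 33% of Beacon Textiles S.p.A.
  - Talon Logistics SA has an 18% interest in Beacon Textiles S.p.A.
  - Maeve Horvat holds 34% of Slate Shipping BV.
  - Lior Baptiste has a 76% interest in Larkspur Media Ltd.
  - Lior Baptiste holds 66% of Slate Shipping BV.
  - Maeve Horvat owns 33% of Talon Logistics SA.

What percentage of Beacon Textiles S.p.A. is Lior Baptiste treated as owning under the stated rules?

By spousal attribution (R3), Lior Baptiste is treated as also owning Maeve Horvat's interest in Talon Logistics SA, giving 67% + 33% = 100%.
By spousal attribution (R3), Lior Baptiste is treated as also owning Maeve Horvat's interest in Slate Shipping BV, giving 66% + 34% = 100%.
Chain via Talon Logistics SA (R2): 100% × 18% = 18% of Beacon Textiles S.p.A.
Chain via Larkspur Media Ltd (R2): 76% × 33% = 25.08% of Beacon Textiles S.p.A.
Chain via Slate Shipping BV (R2): 100% × 15% = 15% of Beacon Textiles S.p.A.
Aggregating (R1): 18% + 25.08% + 15% = 58.08%.

58.08%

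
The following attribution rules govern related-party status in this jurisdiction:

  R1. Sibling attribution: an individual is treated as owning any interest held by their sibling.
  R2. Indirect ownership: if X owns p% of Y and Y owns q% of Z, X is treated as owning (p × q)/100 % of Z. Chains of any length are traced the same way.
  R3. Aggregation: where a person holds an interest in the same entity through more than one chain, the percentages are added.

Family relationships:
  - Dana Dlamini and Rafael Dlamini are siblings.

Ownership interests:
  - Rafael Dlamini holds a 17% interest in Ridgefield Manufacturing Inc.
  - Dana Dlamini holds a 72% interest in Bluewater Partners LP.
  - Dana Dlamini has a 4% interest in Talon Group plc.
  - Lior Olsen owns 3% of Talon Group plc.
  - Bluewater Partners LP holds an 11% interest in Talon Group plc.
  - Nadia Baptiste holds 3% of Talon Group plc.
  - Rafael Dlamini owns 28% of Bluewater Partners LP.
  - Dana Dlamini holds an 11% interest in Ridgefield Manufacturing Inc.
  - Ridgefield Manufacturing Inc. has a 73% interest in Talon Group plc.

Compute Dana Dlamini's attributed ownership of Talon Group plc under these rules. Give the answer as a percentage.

By sibling attribution (R1), Dana Dlamini is treated as also owning Rafael Dlamini's interest in Ridgefield Manufacturing Inc, giving 11% + 17% = 28%.
By sibling attribution (R1), Dana Dlamini is treated as also owning Rafael Dlamini's interest in Bluewater Partners LP, giving 72% + 28% = 100%.
Chain via Ridgefield Manufacturing Inc. (R2): 28% × 73% = 20.44% of Talon Group plc.
Chain via Bluewater Partners LP (R2): 100% × 11% = 11% of Talon Group plc.
Direct interest in Talon Group plc: 4%.
Aggregating (R3): 20.44% + 11% + 4% = 35.44%.

35.44%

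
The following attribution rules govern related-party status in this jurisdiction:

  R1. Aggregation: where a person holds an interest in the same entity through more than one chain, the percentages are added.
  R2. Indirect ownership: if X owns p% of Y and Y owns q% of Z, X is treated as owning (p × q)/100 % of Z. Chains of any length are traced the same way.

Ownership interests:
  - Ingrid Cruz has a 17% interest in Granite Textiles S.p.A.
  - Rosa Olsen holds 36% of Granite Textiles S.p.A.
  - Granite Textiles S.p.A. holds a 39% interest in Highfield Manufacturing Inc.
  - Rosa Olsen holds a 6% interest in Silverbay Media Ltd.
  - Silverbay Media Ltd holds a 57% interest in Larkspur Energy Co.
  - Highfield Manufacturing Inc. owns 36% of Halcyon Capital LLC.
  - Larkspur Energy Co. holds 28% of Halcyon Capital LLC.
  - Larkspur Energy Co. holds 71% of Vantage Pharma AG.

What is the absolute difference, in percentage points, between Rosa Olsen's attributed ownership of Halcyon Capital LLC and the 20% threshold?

13.988

Chain via Silverbay Media Ltd → Larkspur Energy Co. (R2): 6% × 57% × 28% = 0.9576% of Halcyon Capital LLC.
Chain via Granite Textiles S.p.A. → Highfield Manufacturing Inc. (R2): 36% × 39% × 36% = 5.0544% of Halcyon Capital LLC.
Aggregating (R1): 0.9576% + 5.0544% = 6.012%.
6.012% falls short of the 20% threshold by 13.988 percentage points.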